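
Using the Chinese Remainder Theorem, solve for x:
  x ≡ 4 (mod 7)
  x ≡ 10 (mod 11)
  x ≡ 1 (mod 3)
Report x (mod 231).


Moduli 7, 11, 3 are pairwise coprime; by CRT there is a unique solution modulo M = 7 · 11 · 3 = 231.
Solve pairwise, accumulating the modulus:
  Start with x ≡ 4 (mod 7).
  Combine with x ≡ 10 (mod 11): since gcd(7, 11) = 1, we get a unique residue mod 77.
    Write x = 4 + 7·t and substitute into x ≡ 10 (mod 11): 7·t ≡ 10 − 4 = 6 (mod 11).
    The inverse of 7 mod 11 is 8 (since 7·8 = 56 = 5·11 + 1), so t ≡ 8·6 = 48 ≡ 4 (mod 11).
    Then x = 4 + 7·4 = 32, valid modulo lcm(7, 11) = 77: x ≡ 32 (mod 77).
  Combine with x ≡ 1 (mod 3): since gcd(77, 3) = 1, we get a unique residue mod 231.
    Write x = 32 + 77·t and substitute into x ≡ 1 (mod 3): 77·t ≡ 1 − 32 = -31 (mod 3).
    Reduce coefficients mod 3: 2·t ≡ 2 (mod 3).
    The inverse of 2 mod 3 is 2 (since 2·2 = 4 = 1·3 + 1), so t ≡ 2·2 = 4 ≡ 1 (mod 3).
    Then x = 32 + 77·1 = 109, valid modulo lcm(77, 3) = 231: x ≡ 109 (mod 231).
Verify: 109 mod 7 = 4 ✓, 109 mod 11 = 10 ✓, 109 mod 3 = 1 ✓.

x ≡ 109 (mod 231).


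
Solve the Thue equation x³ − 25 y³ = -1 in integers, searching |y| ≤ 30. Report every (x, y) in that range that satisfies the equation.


The equation is x³ - 25y³ = -1. For fixed y, x³ = 25·y³ − 1, so a solution requires the RHS to be a perfect cube.
Strategy: iterate y from -30 to 30, compute RHS = 25·y³ − 1, and check whether it is a (positive or negative) perfect cube.
Check small values of y:
  y = 0: RHS = -1 = (-1)³ ⇒ x = -1 works.
  y = 1: RHS = 24 is not a perfect cube.
  y = -1: RHS = -26 is not a perfect cube.
  y = 2: RHS = 199 is not a perfect cube.
  y = -2: RHS = -201 is not a perfect cube.
  y = 3: RHS = 674 is not a perfect cube.
  y = -3: RHS = -676 is not a perfect cube.
Continuing the search up to |y| = 30 finds no further solutions beyond those listed.
Collected solutions: (-1, 0).

Solutions (with |y| ≤ 30): (-1, 0).


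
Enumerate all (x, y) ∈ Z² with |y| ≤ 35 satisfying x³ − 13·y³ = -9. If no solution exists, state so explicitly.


The equation is x³ - 13y³ = -9. For fixed y, x³ = 13·y³ − 9, so a solution requires the RHS to be a perfect cube.
Strategy: iterate y from -35 to 35, compute RHS = 13·y³ − 9, and check whether it is a (positive or negative) perfect cube.
Check small values of y:
  y = 0: RHS = -9 is not a perfect cube.
  y = 1: RHS = 4 is not a perfect cube.
  y = -1: RHS = -22 is not a perfect cube.
  y = 2: RHS = 95 is not a perfect cube.
  y = -2: RHS = -113 is not a perfect cube.
  y = 3: RHS = 342 is not a perfect cube.
  y = -3: RHS = -360 is not a perfect cube.
Continuing the search up to |y| = 35 finds no solutions either.
No (x, y) in the scanned range satisfies the equation.

No integer solutions with |y| ≤ 35.


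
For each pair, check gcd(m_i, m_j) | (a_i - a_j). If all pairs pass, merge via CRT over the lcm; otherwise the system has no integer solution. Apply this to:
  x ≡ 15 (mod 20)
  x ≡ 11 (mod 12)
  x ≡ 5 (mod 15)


Moduli 20, 12, 15 are not pairwise coprime, so CRT works modulo lcm(m_i) when all pairwise compatibility conditions hold.
Pairwise compatibility: gcd(m_i, m_j) must divide a_i - a_j for every pair.
Merge one congruence at a time:
  Start: x ≡ 15 (mod 20).
  Combine with x ≡ 11 (mod 12): gcd(20, 12) = 4; 11 - 15 = -4, which IS divisible by 4, so compatible.
    Write x = 15 + 20·t and substitute into x ≡ 11 (mod 12): 20·t ≡ 11 − 15 = -4 (mod 12).
    Divide the congruence (and modulus) by g = 4: 5·t ≡ -1 (mod 3).
    Reduce coefficients mod 3: 2·t ≡ 2 (mod 3).
    The inverse of 2 mod 3 is 2 (since 2·2 = 4 = 1·3 + 1), so t ≡ 2·2 = 4 ≡ 1 (mod 3).
    Then x = 15 + 20·1 = 35, valid modulo lcm(20, 12) = 60: x ≡ 35 (mod 60).
  Combine with x ≡ 5 (mod 15): gcd(60, 15) = 15; 5 - 35 = -30, which IS divisible by 15, so compatible.
    Write x = 35 + 60·t and substitute into x ≡ 5 (mod 15): 60·t ≡ 5 − 35 = -30 (mod 15).
    Divide the congruence (and modulus) by g = 15: 4·t ≡ -2 (mod 1).
    Modulo 1 every t works; take t = 0.
    Then x = 35 + 60·0 = 35, valid modulo lcm(60, 15) = 60: x ≡ 35 (mod 60).
Verify: 35 mod 20 = 15, 35 mod 12 = 11, 35 mod 15 = 5.

x ≡ 35 (mod 60).


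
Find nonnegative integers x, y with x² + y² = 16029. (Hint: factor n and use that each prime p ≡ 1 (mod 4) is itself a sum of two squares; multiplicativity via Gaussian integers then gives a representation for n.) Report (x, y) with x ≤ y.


Step 1: Factor n = 16029 = 3^2 · 13 · 137.
Step 2: Check the mod-4 condition on each prime factor: 3 ≡ 3 (mod 4), exponent 2 (must be even); 13 ≡ 1 (mod 4), exponent 1; 137 ≡ 1 (mod 4), exponent 1.
All primes ≡ 3 (mod 4) appear to even exponent (or don't appear), so by the two-squares theorem n IS expressible as a sum of two squares.
Step 3: Build a representation. Group n = k² · m with k = 3 and m = 13 · 137 = 1781 (a product of primes ≡ 1 (mod 4)); a representation of m scales to one of n via (k·x)² + (k·y)² = k²(x² + y²). Each prime p ≡ 1 (mod 4) is itself a sum of two squares; find a² by testing p − a² for a perfect square:
  13: 13 − 1² = 12, 13 − 2² = 9 = 3² ⇒ 13 = 2² + 3².
  137: 137 − 1² = 136, 137 − 2² = 133, 137 − 3² = 128, 137 − 4² = 121 = 11² ⇒ 137 = 4² + 11².
  Combine using the Brahmagupta–Fibonacci identity (a² + b²)(c² + d²) = (ac − bd)² + (ad + bc)² = (ac + bd)² + (ad − bc)²:
  13 · 137 = 1781: from (2² + 3²)(4² + 11²), take (2·4 − 3·11, 2·11 + 3·4) = (8 − 33, 22 + 12) = (-25, 34); dropping signs (only squares matter) gives (25, 34); check 25² + 34² = 625 + 1156 = 1781 ✓.
  Scale by k = 3: (3·25, 3·34) = (75, 102).
Step 4: Order so x ≤ y and verify: 75² + 102² = 5625 + 10404 = 16029 = n. ✓

n = 16029 = 75² + 102² (one valid representation with x ≤ y).


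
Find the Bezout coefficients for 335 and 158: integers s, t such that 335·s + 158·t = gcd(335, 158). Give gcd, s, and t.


Euclidean algorithm on (335, 158) — divide until remainder is 0:
  335 = 2 · 158 + 19
  158 = 8 · 19 + 6
  19 = 3 · 6 + 1
  6 = 6 · 1 + 0
gcd(335, 158) = 1.
Track Bezout coefficients alongside the remainders: start with r₀ = 335 = a·1 + b·0 (s = 1, t = 0) and r₁ = 158 = a·0 + b·1 (s = 0, t = 1); each new remainder r_{k+1} = r_{k-1} − q_k·r_k inherits s_{k+1} = s_{k-1} − q_k·s_k, t_{k+1} = t_{k-1} − q_k·t_k, so r_k = a·s_k + b·t_k at every step:
  q = 2: r = 19, s = 1 − 2·0 = 1, t = 0 − 2·1 = -2  (check: 335·1 + 158·(-2) = 19)
  q = 8: r = 6, s = 0 − 8·1 = -8, t = 1 − 8·(-2) = 17  (check: 335·(-8) + 158·17 = 6)
  q = 3: r = 1, s = 1 − 3·(-8) = 25, t = -2 − 3·17 = -53  (check: 335·25 + 158·(-53) = 1)
The row with r = 1 (the gcd) gives the Bezout coefficients s = 25, t = -53.
Result: 335 · (25) + 158 · (-53) = 1.

gcd(335, 158) = 1; s = 25, t = -53 (check: 335·25 + 158·(-53) = 1).


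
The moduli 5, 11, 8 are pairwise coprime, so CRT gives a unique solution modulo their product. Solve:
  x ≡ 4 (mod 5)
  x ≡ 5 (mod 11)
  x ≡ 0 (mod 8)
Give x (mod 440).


Moduli 5, 11, 8 are pairwise coprime; by CRT there is a unique solution modulo M = 5 · 11 · 8 = 440.
Solve pairwise, accumulating the modulus:
  Start with x ≡ 4 (mod 5).
  Combine with x ≡ 5 (mod 11): since gcd(5, 11) = 1, we get a unique residue mod 55.
    Write x = 4 + 5·t and substitute into x ≡ 5 (mod 11): 5·t ≡ 5 − 4 = 1 (mod 11).
    The inverse of 5 mod 11 is 9 (since 5·9 = 45 = 4·11 + 1), so t ≡ 9·1 = 9 ≡ 9 (mod 11).
    Then x = 4 + 5·9 = 49, valid modulo lcm(5, 11) = 55: x ≡ 49 (mod 55).
  Combine with x ≡ 0 (mod 8): since gcd(55, 8) = 1, we get a unique residue mod 440.
    Write x = 49 + 55·t and substitute into x ≡ 0 (mod 8): 55·t ≡ 0 − 49 = -49 (mod 8).
    Reduce coefficients mod 8: 7·t ≡ 7 (mod 8).
    The inverse of 7 mod 8 is 7 (since 7·7 = 49 = 6·8 + 1), so t ≡ 7·7 = 49 ≡ 1 (mod 8).
    Then x = 49 + 55·1 = 104, valid modulo lcm(55, 8) = 440: x ≡ 104 (mod 440).
Verify: 104 mod 5 = 4 ✓, 104 mod 11 = 5 ✓, 104 mod 8 = 0 ✓.

x ≡ 104 (mod 440).


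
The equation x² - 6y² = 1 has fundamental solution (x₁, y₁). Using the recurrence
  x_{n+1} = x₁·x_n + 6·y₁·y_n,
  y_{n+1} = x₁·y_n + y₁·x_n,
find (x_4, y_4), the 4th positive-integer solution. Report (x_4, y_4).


Step 1: Find the fundamental solution (x₁, y₁) of x² - 6y² = 1.
  Expand √6 as a continued fraction. a₀ = ⌊√6⌋ = 2; iterate m_{k+1} = d_k·a_k − m_k, d_{k+1} = (6 − m_{k+1}²)/d_k, a_{k+1} = ⌊(a₀ + m_{k+1})/d_{k+1}⌋ (starting m₀ = 0, d₀ = 1), with convergents p_k = a_k·p_{k-1} + p_{k-2}, q_k = a_k·q_{k-1} + q_{k-2} (p₋₁ = 1, q₋₁ = 0):
  k = 0: a₀ = 2; p₀/q₀ = 2/1; p₀² − 6·q₀² = 4 − 6 = -2.
  k = 1: m = 2, d = 2, a = ⌊(2 + 2)/2⌋ = 2; p/q = (2·2 + 1)/(2·1 + 0) = 5/2; p² − 6·q² = 25 − 24 = 1.
  The first convergent with p² − 6·q² = 1 gives the fundamental solution (x₁, y₁) = (5, 2).
Step 2: Apply the recurrence (x_{n+1}, y_{n+1}) = (x₁x_n + 6y₁y_n, x₁y_n + y₁x_n) repeatedly.
  From (x_1, y_1) = (5, 2): x_2 = 5·5 + 6·2·2 = 49; y_2 = 5·2 + 2·5 = 20.
  From (x_2, y_2) = (49, 20): x_3 = 5·49 + 6·2·20 = 485; y_3 = 5·20 + 2·49 = 198.
  From (x_3, y_3) = (485, 198): x_4 = 5·485 + 6·2·198 = 4801; y_4 = 5·198 + 2·485 = 1960.
Step 3: Verify x_4² - 6·y_4² = 23049601 - 23049600 = 1 (should be 1). ✓

(x_1, y_1) = (5, 2); (x_4, y_4) = (4801, 1960).


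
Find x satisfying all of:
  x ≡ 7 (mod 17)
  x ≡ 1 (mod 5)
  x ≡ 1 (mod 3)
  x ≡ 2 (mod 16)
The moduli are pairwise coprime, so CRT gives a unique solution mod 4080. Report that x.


Product of moduli M = 17 · 5 · 3 · 16 = 4080.
Merge one congruence at a time:
  Start: x ≡ 7 (mod 17).
  Combine with x ≡ 1 (mod 5); new modulus lcm = 85.
    Write x = 7 + 17·t and substitute into x ≡ 1 (mod 5): 17·t ≡ 1 − 7 = -6 (mod 5).
    Reduce coefficients mod 5: 2·t ≡ 4 (mod 5).
    The inverse of 2 mod 5 is 3 (since 2·3 = 6 = 1·5 + 1), so t ≡ 3·4 = 12 ≡ 2 (mod 5).
    Then x = 7 + 17·2 = 41, valid modulo lcm(17, 5) = 85: x ≡ 41 (mod 85).
  Combine with x ≡ 1 (mod 3); new modulus lcm = 255.
    Write x = 41 + 85·t and substitute into x ≡ 1 (mod 3): 85·t ≡ 1 − 41 = -40 (mod 3).
    Reduce coefficients mod 3: 1·t ≡ 2 (mod 3).
    So t ≡ 2 (mod 3).
    Then x = 41 + 85·2 = 211, valid modulo lcm(85, 3) = 255: x ≡ 211 (mod 255).
  Combine with x ≡ 2 (mod 16); new modulus lcm = 4080.
    Write x = 211 + 255·t and substitute into x ≡ 2 (mod 16): 255·t ≡ 2 − 211 = -209 (mod 16).
    Reduce coefficients mod 16: 15·t ≡ 15 (mod 16).
    The inverse of 15 mod 16 is 15 (since 15·15 = 225 = 14·16 + 1), so t ≡ 15·15 = 225 ≡ 1 (mod 16).
    Then x = 211 + 255·1 = 466, valid modulo lcm(255, 16) = 4080: x ≡ 466 (mod 4080).
Verify against each original: 466 mod 17 = 7, 466 mod 5 = 1, 466 mod 3 = 1, 466 mod 16 = 2.

x ≡ 466 (mod 4080).


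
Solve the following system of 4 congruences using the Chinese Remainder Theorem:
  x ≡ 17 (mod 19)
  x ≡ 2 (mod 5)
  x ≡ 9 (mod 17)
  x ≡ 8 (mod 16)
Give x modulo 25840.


Product of moduli M = 19 · 5 · 17 · 16 = 25840.
Merge one congruence at a time:
  Start: x ≡ 17 (mod 19).
  Combine with x ≡ 2 (mod 5); new modulus lcm = 95.
    Write x = 17 + 19·t and substitute into x ≡ 2 (mod 5): 19·t ≡ 2 − 17 = -15 (mod 5).
    Reduce coefficients mod 5: 4·t ≡ 0 (mod 5).
    The inverse of 4 mod 5 is 4 (since 4·4 = 16 = 3·5 + 1), so t ≡ 4·0 = 0 ≡ 0 (mod 5).
    Then x = 17 + 19·0 = 17, valid modulo lcm(19, 5) = 95: x ≡ 17 (mod 95).
  Combine with x ≡ 9 (mod 17); new modulus lcm = 1615.
    Write x = 17 + 95·t and substitute into x ≡ 9 (mod 17): 95·t ≡ 9 − 17 = -8 (mod 17).
    Reduce coefficients mod 17: 10·t ≡ 9 (mod 17).
    The inverse of 10 mod 17 is 12 (since 10·12 = 120 = 7·17 + 1), so t ≡ 12·9 = 108 ≡ 6 (mod 17).
    Then x = 17 + 95·6 = 587, valid modulo lcm(95, 17) = 1615: x ≡ 587 (mod 1615).
  Combine with x ≡ 8 (mod 16); new modulus lcm = 25840.
    Write x = 587 + 1615·t and substitute into x ≡ 8 (mod 16): 1615·t ≡ 8 − 587 = -579 (mod 16).
    Reduce coefficients mod 16: 15·t ≡ 13 (mod 16).
    The inverse of 15 mod 16 is 15 (since 15·15 = 225 = 14·16 + 1), so t ≡ 15·13 = 195 ≡ 3 (mod 16).
    Then x = 587 + 1615·3 = 5432, valid modulo lcm(1615, 16) = 25840: x ≡ 5432 (mod 25840).
Verify against each original: 5432 mod 19 = 17, 5432 mod 5 = 2, 5432 mod 17 = 9, 5432 mod 16 = 8.

x ≡ 5432 (mod 25840).


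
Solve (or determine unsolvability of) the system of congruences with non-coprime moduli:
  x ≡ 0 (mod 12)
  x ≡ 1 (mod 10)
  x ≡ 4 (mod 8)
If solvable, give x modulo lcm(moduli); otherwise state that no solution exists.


Moduli 12, 10, 8 are not pairwise coprime, so CRT works modulo lcm(m_i) when all pairwise compatibility conditions hold.
Pairwise compatibility: gcd(m_i, m_j) must divide a_i - a_j for every pair.
Merge one congruence at a time:
  Start: x ≡ 0 (mod 12).
  Combine with x ≡ 1 (mod 10): gcd(12, 10) = 2, and 1 - 0 = 1 is NOT divisible by 2.
    ⇒ system is inconsistent (no integer solution).

No solution (the system is inconsistent).


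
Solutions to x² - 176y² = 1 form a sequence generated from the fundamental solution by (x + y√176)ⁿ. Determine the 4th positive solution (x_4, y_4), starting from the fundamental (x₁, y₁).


Step 1: Find the fundamental solution (x₁, y₁) of x² - 176y² = 1.
  Expand √176 as a continued fraction. a₀ = ⌊√176⌋ = 13; iterate m_{k+1} = d_k·a_k − m_k, d_{k+1} = (176 − m_{k+1}²)/d_k, a_{k+1} = ⌊(a₀ + m_{k+1})/d_{k+1}⌋ (starting m₀ = 0, d₀ = 1), with convergents p_k = a_k·p_{k-1} + p_{k-2}, q_k = a_k·q_{k-1} + q_{k-2} (p₋₁ = 1, q₋₁ = 0):
  k = 0: a₀ = 13; p₀/q₀ = 13/1; p₀² − 176·q₀² = 169 − 176 = -7.
  k = 1: m = 13, d = 7, a = ⌊(13 + 13)/7⌋ = 3; p/q = (3·13 + 1)/(3·1 + 0) = 40/3; p² − 176·q² = 1600 − 1584 = 16.
  k = 2: m = 8, d = 16, a = ⌊(13 + 8)/16⌋ = 1; p/q = (1·40 + 13)/(1·3 + 1) = 53/4; p² − 176·q² = 2809 − 2816 = -7.
  k = 3: m = 8, d = 7, a = ⌊(13 + 8)/7⌋ = 3; p/q = (3·53 + 40)/(3·4 + 3) = 199/15; p² − 176·q² = 39601 − 39600 = 1.
  The first convergent with p² − 176·q² = 1 gives the fundamental solution (x₁, y₁) = (199, 15).
Step 2: Apply the recurrence (x_{n+1}, y_{n+1}) = (x₁x_n + 176y₁y_n, x₁y_n + y₁x_n) repeatedly.
  From (x_1, y_1) = (199, 15): x_2 = 199·199 + 176·15·15 = 79201; y_2 = 199·15 + 15·199 = 5970.
  From (x_2, y_2) = (79201, 5970): x_3 = 199·79201 + 176·15·5970 = 31521799; y_3 = 199·5970 + 15·79201 = 2376045.
  From (x_3, y_3) = (31521799, 2376045): x_4 = 199·31521799 + 176·15·2376045 = 12545596801; y_4 = 199·2376045 + 15·31521799 = 945659940.
Step 3: Verify x_4² - 176·y_4² = 157391999093261433601 - 157391999093261433600 = 1 (should be 1). ✓

(x_1, y_1) = (199, 15); (x_4, y_4) = (12545596801, 945659940).


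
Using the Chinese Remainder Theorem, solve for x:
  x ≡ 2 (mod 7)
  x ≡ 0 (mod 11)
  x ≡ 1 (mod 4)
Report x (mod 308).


Moduli 7, 11, 4 are pairwise coprime; by CRT there is a unique solution modulo M = 7 · 11 · 4 = 308.
Solve pairwise, accumulating the modulus:
  Start with x ≡ 2 (mod 7).
  Combine with x ≡ 0 (mod 11): since gcd(7, 11) = 1, we get a unique residue mod 77.
    Write x = 2 + 7·t and substitute into x ≡ 0 (mod 11): 7·t ≡ 0 − 2 = -2 (mod 11).
    Reduce coefficients mod 11: 7·t ≡ 9 (mod 11).
    The inverse of 7 mod 11 is 8 (since 7·8 = 56 = 5·11 + 1), so t ≡ 8·9 = 72 ≡ 6 (mod 11).
    Then x = 2 + 7·6 = 44, valid modulo lcm(7, 11) = 77: x ≡ 44 (mod 77).
  Combine with x ≡ 1 (mod 4): since gcd(77, 4) = 1, we get a unique residue mod 308.
    Write x = 44 + 77·t and substitute into x ≡ 1 (mod 4): 77·t ≡ 1 − 44 = -43 (mod 4).
    Reduce coefficients mod 4: 1·t ≡ 1 (mod 4).
    So t ≡ 1 (mod 4).
    Then x = 44 + 77·1 = 121, valid modulo lcm(77, 4) = 308: x ≡ 121 (mod 308).
Verify: 121 mod 7 = 2 ✓, 121 mod 11 = 0 ✓, 121 mod 4 = 1 ✓.

x ≡ 121 (mod 308).


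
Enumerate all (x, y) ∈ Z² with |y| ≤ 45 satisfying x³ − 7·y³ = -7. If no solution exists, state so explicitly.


The equation is x³ - 7y³ = -7. For fixed y, x³ = 7·y³ − 7, so a solution requires the RHS to be a perfect cube.
Strategy: iterate y from -45 to 45, compute RHS = 7·y³ − 7, and check whether it is a (positive or negative) perfect cube.
Check small values of y:
  y = 0: RHS = -7 is not a perfect cube.
  y = 1: RHS = 0 = (0)³ ⇒ x = 0 works.
  y = -1: RHS = -14 is not a perfect cube.
  y = 2: RHS = 49 is not a perfect cube.
  y = -2: RHS = -63 is not a perfect cube.
  y = 3: RHS = 182 is not a perfect cube.
  y = -3: RHS = -196 is not a perfect cube.
Continuing the search up to |y| = 45 finds no further solutions beyond those listed.
Collected solutions: (0, 1).

Solutions (with |y| ≤ 45): (0, 1).


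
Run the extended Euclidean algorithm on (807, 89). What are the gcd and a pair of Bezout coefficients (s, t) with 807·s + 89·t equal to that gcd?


Euclidean algorithm on (807, 89) — divide until remainder is 0:
  807 = 9 · 89 + 6
  89 = 14 · 6 + 5
  6 = 1 · 5 + 1
  5 = 5 · 1 + 0
gcd(807, 89) = 1.
Track Bezout coefficients alongside the remainders: start with r₀ = 807 = a·1 + b·0 (s = 1, t = 0) and r₁ = 89 = a·0 + b·1 (s = 0, t = 1); each new remainder r_{k+1} = r_{k-1} − q_k·r_k inherits s_{k+1} = s_{k-1} − q_k·s_k, t_{k+1} = t_{k-1} − q_k·t_k, so r_k = a·s_k + b·t_k at every step:
  q = 9: r = 6, s = 1 − 9·0 = 1, t = 0 − 9·1 = -9  (check: 807·1 + 89·(-9) = 6)
  q = 14: r = 5, s = 0 − 14·1 = -14, t = 1 − 14·(-9) = 127  (check: 807·(-14) + 89·127 = 5)
  q = 1: r = 1, s = 1 − 1·(-14) = 15, t = -9 − 1·127 = -136  (check: 807·15 + 89·(-136) = 1)
The row with r = 1 (the gcd) gives the Bezout coefficients s = 15, t = -136.
Result: 807 · (15) + 89 · (-136) = 1.

gcd(807, 89) = 1; s = 15, t = -136 (check: 807·15 + 89·(-136) = 1).


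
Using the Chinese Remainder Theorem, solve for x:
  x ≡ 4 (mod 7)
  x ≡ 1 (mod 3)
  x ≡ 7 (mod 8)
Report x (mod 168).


Moduli 7, 3, 8 are pairwise coprime; by CRT there is a unique solution modulo M = 7 · 3 · 8 = 168.
Solve pairwise, accumulating the modulus:
  Start with x ≡ 4 (mod 7).
  Combine with x ≡ 1 (mod 3): since gcd(7, 3) = 1, we get a unique residue mod 21.
    Write x = 4 + 7·t and substitute into x ≡ 1 (mod 3): 7·t ≡ 1 − 4 = -3 (mod 3).
    Reduce coefficients mod 3: 1·t ≡ 0 (mod 3).
    So t ≡ 0 (mod 3).
    Then x = 4 + 7·0 = 4, valid modulo lcm(7, 3) = 21: x ≡ 4 (mod 21).
  Combine with x ≡ 7 (mod 8): since gcd(21, 8) = 1, we get a unique residue mod 168.
    Write x = 4 + 21·t and substitute into x ≡ 7 (mod 8): 21·t ≡ 7 − 4 = 3 (mod 8).
    Reduce coefficients mod 8: 5·t ≡ 3 (mod 8).
    The inverse of 5 mod 8 is 5 (since 5·5 = 25 = 3·8 + 1), so t ≡ 5·3 = 15 ≡ 7 (mod 8).
    Then x = 4 + 21·7 = 151, valid modulo lcm(21, 8) = 168: x ≡ 151 (mod 168).
Verify: 151 mod 7 = 4 ✓, 151 mod 3 = 1 ✓, 151 mod 8 = 7 ✓.

x ≡ 151 (mod 168).


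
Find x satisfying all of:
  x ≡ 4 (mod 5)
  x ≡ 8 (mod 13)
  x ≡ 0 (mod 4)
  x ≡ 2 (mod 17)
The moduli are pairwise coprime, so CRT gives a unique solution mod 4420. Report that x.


Product of moduli M = 5 · 13 · 4 · 17 = 4420.
Merge one congruence at a time:
  Start: x ≡ 4 (mod 5).
  Combine with x ≡ 8 (mod 13); new modulus lcm = 65.
    Write x = 4 + 5·t and substitute into x ≡ 8 (mod 13): 5·t ≡ 8 − 4 = 4 (mod 13).
    The inverse of 5 mod 13 is 8 (since 5·8 = 40 = 3·13 + 1), so t ≡ 8·4 = 32 ≡ 6 (mod 13).
    Then x = 4 + 5·6 = 34, valid modulo lcm(5, 13) = 65: x ≡ 34 (mod 65).
  Combine with x ≡ 0 (mod 4); new modulus lcm = 260.
    Write x = 34 + 65·t and substitute into x ≡ 0 (mod 4): 65·t ≡ 0 − 34 = -34 (mod 4).
    Reduce coefficients mod 4: 1·t ≡ 2 (mod 4).
    So t ≡ 2 (mod 4).
    Then x = 34 + 65·2 = 164, valid modulo lcm(65, 4) = 260: x ≡ 164 (mod 260).
  Combine with x ≡ 2 (mod 17); new modulus lcm = 4420.
    Write x = 164 + 260·t and substitute into x ≡ 2 (mod 17): 260·t ≡ 2 − 164 = -162 (mod 17).
    Reduce coefficients mod 17: 5·t ≡ 8 (mod 17).
    The inverse of 5 mod 17 is 7 (since 5·7 = 35 = 2·17 + 1), so t ≡ 7·8 = 56 ≡ 5 (mod 17).
    Then x = 164 + 260·5 = 1464, valid modulo lcm(260, 17) = 4420: x ≡ 1464 (mod 4420).
Verify against each original: 1464 mod 5 = 4, 1464 mod 13 = 8, 1464 mod 4 = 0, 1464 mod 17 = 2.

x ≡ 1464 (mod 4420).


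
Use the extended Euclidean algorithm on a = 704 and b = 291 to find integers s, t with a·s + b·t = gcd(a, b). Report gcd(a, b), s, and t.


Euclidean algorithm on (704, 291) — divide until remainder is 0:
  704 = 2 · 291 + 122
  291 = 2 · 122 + 47
  122 = 2 · 47 + 28
  47 = 1 · 28 + 19
  28 = 1 · 19 + 9
  19 = 2 · 9 + 1
  9 = 9 · 1 + 0
gcd(704, 291) = 1.
Track Bezout coefficients alongside the remainders: start with r₀ = 704 = a·1 + b·0 (s = 1, t = 0) and r₁ = 291 = a·0 + b·1 (s = 0, t = 1); each new remainder r_{k+1} = r_{k-1} − q_k·r_k inherits s_{k+1} = s_{k-1} − q_k·s_k, t_{k+1} = t_{k-1} − q_k·t_k, so r_k = a·s_k + b·t_k at every step:
  q = 2: r = 122, s = 1 − 2·0 = 1, t = 0 − 2·1 = -2  (check: 704·1 + 291·(-2) = 122)
  q = 2: r = 47, s = 0 − 2·1 = -2, t = 1 − 2·(-2) = 5  (check: 704·(-2) + 291·5 = 47)
  q = 2: r = 28, s = 1 − 2·(-2) = 5, t = -2 − 2·5 = -12  (check: 704·5 + 291·(-12) = 28)
  q = 1: r = 19, s = -2 − 1·5 = -7, t = 5 − 1·(-12) = 17  (check: 704·(-7) + 291·17 = 19)
  q = 1: r = 9, s = 5 − 1·(-7) = 12, t = -12 − 1·17 = -29  (check: 704·12 + 291·(-29) = 9)
  q = 2: r = 1, s = -7 − 2·12 = -31, t = 17 − 2·(-29) = 75  (check: 704·(-31) + 291·75 = 1)
The row with r = 1 (the gcd) gives the Bezout coefficients s = -31, t = 75.
Result: 704 · (-31) + 291 · (75) = 1.

gcd(704, 291) = 1; s = -31, t = 75 (check: 704·(-31) + 291·75 = 1).


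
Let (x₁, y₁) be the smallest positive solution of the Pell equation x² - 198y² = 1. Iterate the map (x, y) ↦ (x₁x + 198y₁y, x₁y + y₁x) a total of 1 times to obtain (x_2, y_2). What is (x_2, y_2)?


Step 1: Find the fundamental solution (x₁, y₁) of x² - 198y² = 1.
  Expand √198 as a continued fraction. a₀ = ⌊√198⌋ = 14; iterate m_{k+1} = d_k·a_k − m_k, d_{k+1} = (198 − m_{k+1}²)/d_k, a_{k+1} = ⌊(a₀ + m_{k+1})/d_{k+1}⌋ (starting m₀ = 0, d₀ = 1), with convergents p_k = a_k·p_{k-1} + p_{k-2}, q_k = a_k·q_{k-1} + q_{k-2} (p₋₁ = 1, q₋₁ = 0):
  k = 0: a₀ = 14; p₀/q₀ = 14/1; p₀² − 198·q₀² = 196 − 198 = -2.
  k = 1: m = 14, d = 2, a = ⌊(14 + 14)/2⌋ = 14; p/q = (14·14 + 1)/(14·1 + 0) = 197/14; p² − 198·q² = 38809 − 38808 = 1.
  The first convergent with p² − 198·q² = 1 gives the fundamental solution (x₁, y₁) = (197, 14).
Step 2: Apply the recurrence (x_{n+1}, y_{n+1}) = (x₁x_n + 198y₁y_n, x₁y_n + y₁x_n) repeatedly.
  From (x_1, y_1) = (197, 14): x_2 = 197·197 + 198·14·14 = 77617; y_2 = 197·14 + 14·197 = 5516.
Step 3: Verify x_2² - 198·y_2² = 6024398689 - 6024398688 = 1 (should be 1). ✓

(x_1, y_1) = (197, 14); (x_2, y_2) = (77617, 5516).


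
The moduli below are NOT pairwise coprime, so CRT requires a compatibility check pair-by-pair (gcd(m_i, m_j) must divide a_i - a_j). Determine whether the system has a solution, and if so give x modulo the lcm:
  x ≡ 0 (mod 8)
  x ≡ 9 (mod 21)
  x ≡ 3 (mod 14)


Moduli 8, 21, 14 are not pairwise coprime, so CRT works modulo lcm(m_i) when all pairwise compatibility conditions hold.
Pairwise compatibility: gcd(m_i, m_j) must divide a_i - a_j for every pair.
Merge one congruence at a time:
  Start: x ≡ 0 (mod 8).
  Combine with x ≡ 9 (mod 21): gcd(8, 21) = 1; 9 - 0 = 9, which IS divisible by 1, so compatible.
    Write x = 0 + 8·t and substitute into x ≡ 9 (mod 21): 8·t ≡ 9 − 0 = 9 (mod 21).
    The inverse of 8 mod 21 is 8 (since 8·8 = 64 = 3·21 + 1), so t ≡ 8·9 = 72 ≡ 9 (mod 21).
    Then x = 0 + 8·9 = 72, valid modulo lcm(8, 21) = 168: x ≡ 72 (mod 168).
  Combine with x ≡ 3 (mod 14): gcd(168, 14) = 14, and 3 - 72 = -69 is NOT divisible by 14.
    ⇒ system is inconsistent (no integer solution).

No solution (the system is inconsistent).


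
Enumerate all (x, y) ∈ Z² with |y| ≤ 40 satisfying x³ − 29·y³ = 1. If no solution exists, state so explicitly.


The equation is x³ - 29y³ = 1. For fixed y, x³ = 29·y³ + 1, so a solution requires the RHS to be a perfect cube.
Strategy: iterate y from -40 to 40, compute RHS = 29·y³ + 1, and check whether it is a (positive or negative) perfect cube.
Check small values of y:
  y = 0: RHS = 1 = (1)³ ⇒ x = 1 works.
  y = 1: RHS = 30 is not a perfect cube.
  y = -1: RHS = -28 is not a perfect cube.
  y = 2: RHS = 233 is not a perfect cube.
  y = -2: RHS = -231 is not a perfect cube.
  y = 3: RHS = 784 is not a perfect cube.
  y = -3: RHS = -782 is not a perfect cube.
Continuing the search up to |y| = 40 finds no further solutions beyond those listed.
Collected solutions: (1, 0).

Solutions (with |y| ≤ 40): (1, 0).


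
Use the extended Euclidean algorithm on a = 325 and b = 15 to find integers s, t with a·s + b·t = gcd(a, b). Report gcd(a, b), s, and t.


Euclidean algorithm on (325, 15) — divide until remainder is 0:
  325 = 21 · 15 + 10
  15 = 1 · 10 + 5
  10 = 2 · 5 + 0
gcd(325, 15) = 5.
Track Bezout coefficients alongside the remainders: start with r₀ = 325 = a·1 + b·0 (s = 1, t = 0) and r₁ = 15 = a·0 + b·1 (s = 0, t = 1); each new remainder r_{k+1} = r_{k-1} − q_k·r_k inherits s_{k+1} = s_{k-1} − q_k·s_k, t_{k+1} = t_{k-1} − q_k·t_k, so r_k = a·s_k + b·t_k at every step:
  q = 21: r = 10, s = 1 − 21·0 = 1, t = 0 − 21·1 = -21  (check: 325·1 + 15·(-21) = 10)
  q = 1: r = 5, s = 0 − 1·1 = -1, t = 1 − 1·(-21) = 22  (check: 325·(-1) + 15·22 = 5)
The row with r = 5 (the gcd) gives the Bezout coefficients s = -1, t = 22.
Result: 325 · (-1) + 15 · (22) = 5.

gcd(325, 15) = 5; s = -1, t = 22 (check: 325·(-1) + 15·22 = 5).


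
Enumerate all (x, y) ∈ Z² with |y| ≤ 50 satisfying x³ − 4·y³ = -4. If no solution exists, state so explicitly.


The equation is x³ - 4y³ = -4. For fixed y, x³ = 4·y³ − 4, so a solution requires the RHS to be a perfect cube.
Strategy: iterate y from -50 to 50, compute RHS = 4·y³ − 4, and check whether it is a (positive or negative) perfect cube.
Check small values of y:
  y = 0: RHS = -4 is not a perfect cube.
  y = 1: RHS = 0 = (0)³ ⇒ x = 0 works.
  y = -1: RHS = -8 = (-2)³ ⇒ x = -2 works.
  y = 2: RHS = 28 is not a perfect cube.
  y = -2: RHS = -36 is not a perfect cube.
  y = 3: RHS = 104 is not a perfect cube.
  y = -3: RHS = -112 is not a perfect cube.
Continuing the search up to |y| = 50 finds no further solutions beyond those listed.
Collected solutions: (0, 1), (-2, -1).

Solutions (with |y| ≤ 50): (0, 1), (-2, -1).


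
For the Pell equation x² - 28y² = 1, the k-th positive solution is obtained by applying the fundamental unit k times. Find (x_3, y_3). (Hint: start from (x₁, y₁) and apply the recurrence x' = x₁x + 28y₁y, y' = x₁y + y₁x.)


Step 1: Find the fundamental solution (x₁, y₁) of x² - 28y² = 1.
  Expand √28 as a continued fraction. a₀ = ⌊√28⌋ = 5; iterate m_{k+1} = d_k·a_k − m_k, d_{k+1} = (28 − m_{k+1}²)/d_k, a_{k+1} = ⌊(a₀ + m_{k+1})/d_{k+1}⌋ (starting m₀ = 0, d₀ = 1), with convergents p_k = a_k·p_{k-1} + p_{k-2}, q_k = a_k·q_{k-1} + q_{k-2} (p₋₁ = 1, q₋₁ = 0):
  k = 0: a₀ = 5; p₀/q₀ = 5/1; p₀² − 28·q₀² = 25 − 28 = -3.
  k = 1: m = 5, d = 3, a = ⌊(5 + 5)/3⌋ = 3; p/q = (3·5 + 1)/(3·1 + 0) = 16/3; p² − 28·q² = 256 − 252 = 4.
  k = 2: m = 4, d = 4, a = ⌊(5 + 4)/4⌋ = 2; p/q = (2·16 + 5)/(2·3 + 1) = 37/7; p² − 28·q² = 1369 − 1372 = -3.
  k = 3: m = 4, d = 3, a = ⌊(5 + 4)/3⌋ = 3; p/q = (3·37 + 16)/(3·7 + 3) = 127/24; p² − 28·q² = 16129 − 16128 = 1.
  The first convergent with p² − 28·q² = 1 gives the fundamental solution (x₁, y₁) = (127, 24).
Step 2: Apply the recurrence (x_{n+1}, y_{n+1}) = (x₁x_n + 28y₁y_n, x₁y_n + y₁x_n) repeatedly.
  From (x_1, y_1) = (127, 24): x_2 = 127·127 + 28·24·24 = 32257; y_2 = 127·24 + 24·127 = 6096.
  From (x_2, y_2) = (32257, 6096): x_3 = 127·32257 + 28·24·6096 = 8193151; y_3 = 127·6096 + 24·32257 = 1548360.
Step 3: Verify x_3² - 28·y_3² = 67127723308801 - 67127723308800 = 1 (should be 1). ✓

(x_1, y_1) = (127, 24); (x_3, y_3) = (8193151, 1548360).


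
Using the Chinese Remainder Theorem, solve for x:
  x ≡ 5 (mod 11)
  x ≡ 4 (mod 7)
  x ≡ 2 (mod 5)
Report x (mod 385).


Moduli 11, 7, 5 are pairwise coprime; by CRT there is a unique solution modulo M = 11 · 7 · 5 = 385.
Solve pairwise, accumulating the modulus:
  Start with x ≡ 5 (mod 11).
  Combine with x ≡ 4 (mod 7): since gcd(11, 7) = 1, we get a unique residue mod 77.
    Write x = 5 + 11·t and substitute into x ≡ 4 (mod 7): 11·t ≡ 4 − 5 = -1 (mod 7).
    Reduce coefficients mod 7: 4·t ≡ 6 (mod 7).
    The inverse of 4 mod 7 is 2 (since 4·2 = 8 = 1·7 + 1), so t ≡ 2·6 = 12 ≡ 5 (mod 7).
    Then x = 5 + 11·5 = 60, valid modulo lcm(11, 7) = 77: x ≡ 60 (mod 77).
  Combine with x ≡ 2 (mod 5): since gcd(77, 5) = 1, we get a unique residue mod 385.
    Write x = 60 + 77·t and substitute into x ≡ 2 (mod 5): 77·t ≡ 2 − 60 = -58 (mod 5).
    Reduce coefficients mod 5: 2·t ≡ 2 (mod 5).
    The inverse of 2 mod 5 is 3 (since 2·3 = 6 = 1·5 + 1), so t ≡ 3·2 = 6 ≡ 1 (mod 5).
    Then x = 60 + 77·1 = 137, valid modulo lcm(77, 5) = 385: x ≡ 137 (mod 385).
Verify: 137 mod 11 = 5 ✓, 137 mod 7 = 4 ✓, 137 mod 5 = 2 ✓.

x ≡ 137 (mod 385).


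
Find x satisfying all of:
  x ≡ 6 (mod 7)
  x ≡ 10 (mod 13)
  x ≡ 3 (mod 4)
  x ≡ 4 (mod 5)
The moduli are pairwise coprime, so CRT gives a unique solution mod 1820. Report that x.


Product of moduli M = 7 · 13 · 4 · 5 = 1820.
Merge one congruence at a time:
  Start: x ≡ 6 (mod 7).
  Combine with x ≡ 10 (mod 13); new modulus lcm = 91.
    Write x = 6 + 7·t and substitute into x ≡ 10 (mod 13): 7·t ≡ 10 − 6 = 4 (mod 13).
    The inverse of 7 mod 13 is 2 (since 7·2 = 14 = 1·13 + 1), so t ≡ 2·4 = 8 ≡ 8 (mod 13).
    Then x = 6 + 7·8 = 62, valid modulo lcm(7, 13) = 91: x ≡ 62 (mod 91).
  Combine with x ≡ 3 (mod 4); new modulus lcm = 364.
    Write x = 62 + 91·t and substitute into x ≡ 3 (mod 4): 91·t ≡ 3 − 62 = -59 (mod 4).
    Reduce coefficients mod 4: 3·t ≡ 1 (mod 4).
    The inverse of 3 mod 4 is 3 (since 3·3 = 9 = 2·4 + 1), so t ≡ 3·1 = 3 ≡ 3 (mod 4).
    Then x = 62 + 91·3 = 335, valid modulo lcm(91, 4) = 364: x ≡ 335 (mod 364).
  Combine with x ≡ 4 (mod 5); new modulus lcm = 1820.
    Write x = 335 + 364·t and substitute into x ≡ 4 (mod 5): 364·t ≡ 4 − 335 = -331 (mod 5).
    Reduce coefficients mod 5: 4·t ≡ 4 (mod 5).
    The inverse of 4 mod 5 is 4 (since 4·4 = 16 = 3·5 + 1), so t ≡ 4·4 = 16 ≡ 1 (mod 5).
    Then x = 335 + 364·1 = 699, valid modulo lcm(364, 5) = 1820: x ≡ 699 (mod 1820).
Verify against each original: 699 mod 7 = 6, 699 mod 13 = 10, 699 mod 4 = 3, 699 mod 5 = 4.

x ≡ 699 (mod 1820).


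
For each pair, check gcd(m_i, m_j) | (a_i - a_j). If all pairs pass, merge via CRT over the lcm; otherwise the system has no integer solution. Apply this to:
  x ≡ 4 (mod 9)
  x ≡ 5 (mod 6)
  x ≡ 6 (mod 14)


Moduli 9, 6, 14 are not pairwise coprime, so CRT works modulo lcm(m_i) when all pairwise compatibility conditions hold.
Pairwise compatibility: gcd(m_i, m_j) must divide a_i - a_j for every pair.
Merge one congruence at a time:
  Start: x ≡ 4 (mod 9).
  Combine with x ≡ 5 (mod 6): gcd(9, 6) = 3, and 5 - 4 = 1 is NOT divisible by 3.
    ⇒ system is inconsistent (no integer solution).

No solution (the system is inconsistent).


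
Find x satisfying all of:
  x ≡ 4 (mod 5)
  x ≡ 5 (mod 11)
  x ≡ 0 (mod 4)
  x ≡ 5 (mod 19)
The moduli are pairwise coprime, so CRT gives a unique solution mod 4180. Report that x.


Product of moduli M = 5 · 11 · 4 · 19 = 4180.
Merge one congruence at a time:
  Start: x ≡ 4 (mod 5).
  Combine with x ≡ 5 (mod 11); new modulus lcm = 55.
    Write x = 4 + 5·t and substitute into x ≡ 5 (mod 11): 5·t ≡ 5 − 4 = 1 (mod 11).
    The inverse of 5 mod 11 is 9 (since 5·9 = 45 = 4·11 + 1), so t ≡ 9·1 = 9 ≡ 9 (mod 11).
    Then x = 4 + 5·9 = 49, valid modulo lcm(5, 11) = 55: x ≡ 49 (mod 55).
  Combine with x ≡ 0 (mod 4); new modulus lcm = 220.
    Write x = 49 + 55·t and substitute into x ≡ 0 (mod 4): 55·t ≡ 0 − 49 = -49 (mod 4).
    Reduce coefficients mod 4: 3·t ≡ 3 (mod 4).
    The inverse of 3 mod 4 is 3 (since 3·3 = 9 = 2·4 + 1), so t ≡ 3·3 = 9 ≡ 1 (mod 4).
    Then x = 49 + 55·1 = 104, valid modulo lcm(55, 4) = 220: x ≡ 104 (mod 220).
  Combine with x ≡ 5 (mod 19); new modulus lcm = 4180.
    Write x = 104 + 220·t and substitute into x ≡ 5 (mod 19): 220·t ≡ 5 − 104 = -99 (mod 19).
    Reduce coefficients mod 19: 11·t ≡ 15 (mod 19).
    The inverse of 11 mod 19 is 7 (since 11·7 = 77 = 4·19 + 1), so t ≡ 7·15 = 105 ≡ 10 (mod 19).
    Then x = 104 + 220·10 = 2304, valid modulo lcm(220, 19) = 4180: x ≡ 2304 (mod 4180).
Verify against each original: 2304 mod 5 = 4, 2304 mod 11 = 5, 2304 mod 4 = 0, 2304 mod 19 = 5.

x ≡ 2304 (mod 4180).


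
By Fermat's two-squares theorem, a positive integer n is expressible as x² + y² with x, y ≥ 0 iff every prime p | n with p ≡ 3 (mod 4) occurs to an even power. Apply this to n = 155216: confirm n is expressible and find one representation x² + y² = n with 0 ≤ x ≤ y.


Step 1: Factor n = 155216 = 2^4 · 89 · 109.
Step 2: Check the mod-4 condition on each prime factor: 2 = 2 (special); 89 ≡ 1 (mod 4), exponent 1; 109 ≡ 1 (mod 4), exponent 1.
All primes ≡ 3 (mod 4) appear to even exponent (or don't appear), so by the two-squares theorem n IS expressible as a sum of two squares.
Step 3: Build a representation. Group n = k² · m with k = 4 and m = 89 · 109 = 9701 (a product of primes ≡ 1 (mod 4)); a representation of m scales to one of n via (k·x)² + (k·y)² = k²(x² + y²). Each prime p ≡ 1 (mod 4) is itself a sum of two squares; find a² by testing p − a² for a perfect square:
  89: 89 − 1² = 88, 89 − 2² = 85, 89 − 3² = 80, 89 − 4² = 73, 89 − 5² = 64 = 8² ⇒ 89 = 5² + 8².
  109: 109 − 1² = 108, 109 − 2² = 105, 109 − 3² = 100 = 10² ⇒ 109 = 3² + 10².
  Combine using the Brahmagupta–Fibonacci identity (a² + b²)(c² + d²) = (ac − bd)² + (ad + bc)² = (ac + bd)² + (ad − bc)²:
  89 · 109 = 9701: from (5² + 8²)(3² + 10²), take (5·3 − 8·10, 5·10 + 8·3) = (15 − 80, 50 + 24) = (-65, 74); dropping signs (only squares matter) gives (65, 74); check 65² + 74² = 4225 + 5476 = 9701 ✓.
  Scale by k = 4: (4·65, 4·74) = (260, 296).
Step 4: Order so x ≤ y and verify: 260² + 296² = 67600 + 87616 = 155216 = n. ✓

n = 155216 = 260² + 296² (one valid representation with x ≤ y).


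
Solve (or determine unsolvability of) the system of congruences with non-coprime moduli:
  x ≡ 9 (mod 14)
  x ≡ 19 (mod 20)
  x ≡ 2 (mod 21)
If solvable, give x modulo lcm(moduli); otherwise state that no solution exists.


Moduli 14, 20, 21 are not pairwise coprime, so CRT works modulo lcm(m_i) when all pairwise compatibility conditions hold.
Pairwise compatibility: gcd(m_i, m_j) must divide a_i - a_j for every pair.
Merge one congruence at a time:
  Start: x ≡ 9 (mod 14).
  Combine with x ≡ 19 (mod 20): gcd(14, 20) = 2; 19 - 9 = 10, which IS divisible by 2, so compatible.
    Write x = 9 + 14·t and substitute into x ≡ 19 (mod 20): 14·t ≡ 19 − 9 = 10 (mod 20).
    Divide the congruence (and modulus) by g = 2: 7·t ≡ 5 (mod 10).
    The inverse of 7 mod 10 is 3 (since 7·3 = 21 = 2·10 + 1), so t ≡ 3·5 = 15 ≡ 5 (mod 10).
    Then x = 9 + 14·5 = 79, valid modulo lcm(14, 20) = 140: x ≡ 79 (mod 140).
  Combine with x ≡ 2 (mod 21): gcd(140, 21) = 7; 2 - 79 = -77, which IS divisible by 7, so compatible.
    Write x = 79 + 140·t and substitute into x ≡ 2 (mod 21): 140·t ≡ 2 − 79 = -77 (mod 21).
    Divide the congruence (and modulus) by g = 7: 20·t ≡ -11 (mod 3).
    Reduce coefficients mod 3: 2·t ≡ 1 (mod 3).
    The inverse of 2 mod 3 is 2 (since 2·2 = 4 = 1·3 + 1), so t ≡ 2·1 = 2 ≡ 2 (mod 3).
    Then x = 79 + 140·2 = 359, valid modulo lcm(140, 21) = 420: x ≡ 359 (mod 420).
Verify: 359 mod 14 = 9, 359 mod 20 = 19, 359 mod 21 = 2.

x ≡ 359 (mod 420).


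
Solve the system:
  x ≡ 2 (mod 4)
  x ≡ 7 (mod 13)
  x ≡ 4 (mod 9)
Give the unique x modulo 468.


Moduli 4, 13, 9 are pairwise coprime; by CRT there is a unique solution modulo M = 4 · 13 · 9 = 468.
Solve pairwise, accumulating the modulus:
  Start with x ≡ 2 (mod 4).
  Combine with x ≡ 7 (mod 13): since gcd(4, 13) = 1, we get a unique residue mod 52.
    Write x = 2 + 4·t and substitute into x ≡ 7 (mod 13): 4·t ≡ 7 − 2 = 5 (mod 13).
    The inverse of 4 mod 13 is 10 (since 4·10 = 40 = 3·13 + 1), so t ≡ 10·5 = 50 ≡ 11 (mod 13).
    Then x = 2 + 4·11 = 46, valid modulo lcm(4, 13) = 52: x ≡ 46 (mod 52).
  Combine with x ≡ 4 (mod 9): since gcd(52, 9) = 1, we get a unique residue mod 468.
    Write x = 46 + 52·t and substitute into x ≡ 4 (mod 9): 52·t ≡ 4 − 46 = -42 (mod 9).
    Reduce coefficients mod 9: 7·t ≡ 3 (mod 9).
    The inverse of 7 mod 9 is 4 (since 7·4 = 28 = 3·9 + 1), so t ≡ 4·3 = 12 ≡ 3 (mod 9).
    Then x = 46 + 52·3 = 202, valid modulo lcm(52, 9) = 468: x ≡ 202 (mod 468).
Verify: 202 mod 4 = 2 ✓, 202 mod 13 = 7 ✓, 202 mod 9 = 4 ✓.

x ≡ 202 (mod 468).


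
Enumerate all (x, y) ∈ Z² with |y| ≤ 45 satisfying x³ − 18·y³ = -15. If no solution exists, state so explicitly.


The equation is x³ - 18y³ = -15. For fixed y, x³ = 18·y³ − 15, so a solution requires the RHS to be a perfect cube.
Strategy: iterate y from -45 to 45, compute RHS = 18·y³ − 15, and check whether it is a (positive or negative) perfect cube.
Check small values of y:
  y = 0: RHS = -15 is not a perfect cube.
  y = 1: RHS = 3 is not a perfect cube.
  y = -1: RHS = -33 is not a perfect cube.
  y = 2: RHS = 129 is not a perfect cube.
  y = -2: RHS = -159 is not a perfect cube.
  y = 3: RHS = 471 is not a perfect cube.
  y = -3: RHS = -501 is not a perfect cube.
Continuing the search up to |y| = 45 finds no solutions either.
No (x, y) in the scanned range satisfies the equation.

No integer solutions with |y| ≤ 45.


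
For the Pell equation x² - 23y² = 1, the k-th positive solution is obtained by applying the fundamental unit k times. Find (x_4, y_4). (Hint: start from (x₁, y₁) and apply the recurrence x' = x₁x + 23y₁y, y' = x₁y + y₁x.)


Step 1: Find the fundamental solution (x₁, y₁) of x² - 23y² = 1.
  Expand √23 as a continued fraction. a₀ = ⌊√23⌋ = 4; iterate m_{k+1} = d_k·a_k − m_k, d_{k+1} = (23 − m_{k+1}²)/d_k, a_{k+1} = ⌊(a₀ + m_{k+1})/d_{k+1}⌋ (starting m₀ = 0, d₀ = 1), with convergents p_k = a_k·p_{k-1} + p_{k-2}, q_k = a_k·q_{k-1} + q_{k-2} (p₋₁ = 1, q₋₁ = 0):
  k = 0: a₀ = 4; p₀/q₀ = 4/1; p₀² − 23·q₀² = 16 − 23 = -7.
  k = 1: m = 4, d = 7, a = ⌊(4 + 4)/7⌋ = 1; p/q = (1·4 + 1)/(1·1 + 0) = 5/1; p² − 23·q² = 25 − 23 = 2.
  k = 2: m = 3, d = 2, a = ⌊(4 + 3)/2⌋ = 3; p/q = (3·5 + 4)/(3·1 + 1) = 19/4; p² − 23·q² = 361 − 368 = -7.
  k = 3: m = 3, d = 7, a = ⌊(4 + 3)/7⌋ = 1; p/q = (1·19 + 5)/(1·4 + 1) = 24/5; p² − 23·q² = 576 − 575 = 1.
  The first convergent with p² − 23·q² = 1 gives the fundamental solution (x₁, y₁) = (24, 5).
Step 2: Apply the recurrence (x_{n+1}, y_{n+1}) = (x₁x_n + 23y₁y_n, x₁y_n + y₁x_n) repeatedly.
  From (x_1, y_1) = (24, 5): x_2 = 24·24 + 23·5·5 = 1151; y_2 = 24·5 + 5·24 = 240.
  From (x_2, y_2) = (1151, 240): x_3 = 24·1151 + 23·5·240 = 55224; y_3 = 24·240 + 5·1151 = 11515.
  From (x_3, y_3) = (55224, 11515): x_4 = 24·55224 + 23·5·11515 = 2649601; y_4 = 24·11515 + 5·55224 = 552480.
Step 3: Verify x_4² - 23·y_4² = 7020385459201 - 7020385459200 = 1 (should be 1). ✓

(x_1, y_1) = (24, 5); (x_4, y_4) = (2649601, 552480).
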